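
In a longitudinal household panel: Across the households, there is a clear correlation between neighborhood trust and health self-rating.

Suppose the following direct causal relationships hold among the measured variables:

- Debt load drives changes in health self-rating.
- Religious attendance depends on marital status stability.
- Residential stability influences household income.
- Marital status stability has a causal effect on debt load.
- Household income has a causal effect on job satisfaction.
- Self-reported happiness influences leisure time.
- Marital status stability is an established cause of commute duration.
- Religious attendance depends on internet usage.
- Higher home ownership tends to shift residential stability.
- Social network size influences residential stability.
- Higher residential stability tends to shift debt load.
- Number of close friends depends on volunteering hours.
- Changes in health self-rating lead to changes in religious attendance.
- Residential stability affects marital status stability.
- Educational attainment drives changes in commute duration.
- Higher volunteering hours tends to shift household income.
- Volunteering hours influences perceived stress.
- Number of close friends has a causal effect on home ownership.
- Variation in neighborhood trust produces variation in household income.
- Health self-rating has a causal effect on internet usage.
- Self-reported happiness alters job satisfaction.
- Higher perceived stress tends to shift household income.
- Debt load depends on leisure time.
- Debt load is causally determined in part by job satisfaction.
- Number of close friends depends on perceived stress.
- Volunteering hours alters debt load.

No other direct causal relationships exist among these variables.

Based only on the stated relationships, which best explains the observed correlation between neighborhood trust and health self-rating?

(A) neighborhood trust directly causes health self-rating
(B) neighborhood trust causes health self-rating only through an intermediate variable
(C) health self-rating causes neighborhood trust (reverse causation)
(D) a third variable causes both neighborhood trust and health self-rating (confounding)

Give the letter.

B

Neighborhood trust reaches health self-rating through neighborhood trust → household income → job satisfaction → debt load → health self-rating — an indirect causal chain with no direct neighborhood trust → health self-rating link. No variable causes both neighborhood trust and health self-rating, so confounding is ruled out; the effect is mediated.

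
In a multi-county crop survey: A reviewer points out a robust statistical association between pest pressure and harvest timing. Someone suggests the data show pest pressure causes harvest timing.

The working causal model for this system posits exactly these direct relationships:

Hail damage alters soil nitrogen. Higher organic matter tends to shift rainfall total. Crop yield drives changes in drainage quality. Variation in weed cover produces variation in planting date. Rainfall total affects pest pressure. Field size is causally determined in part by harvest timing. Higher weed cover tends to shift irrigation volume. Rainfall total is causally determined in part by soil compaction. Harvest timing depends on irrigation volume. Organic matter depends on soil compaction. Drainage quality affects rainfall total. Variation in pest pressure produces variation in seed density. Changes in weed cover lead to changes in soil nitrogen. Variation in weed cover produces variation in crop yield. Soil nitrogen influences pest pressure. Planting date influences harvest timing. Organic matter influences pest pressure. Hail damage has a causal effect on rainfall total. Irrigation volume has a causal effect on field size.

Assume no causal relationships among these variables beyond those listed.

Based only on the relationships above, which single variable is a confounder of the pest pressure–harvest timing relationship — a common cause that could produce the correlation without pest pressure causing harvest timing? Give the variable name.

Weed cover has a causal path to pest pressure (weed cover → soil nitrogen → pest pressure) and a separate causal path to harvest timing (weed cover → planting date → harvest timing), so it is a common cause of both.
No stated relationship gives pest pressure a causal route to harvest timing, so the correlation is explained by the shared upstream cause rather than a direct effect.

weed cover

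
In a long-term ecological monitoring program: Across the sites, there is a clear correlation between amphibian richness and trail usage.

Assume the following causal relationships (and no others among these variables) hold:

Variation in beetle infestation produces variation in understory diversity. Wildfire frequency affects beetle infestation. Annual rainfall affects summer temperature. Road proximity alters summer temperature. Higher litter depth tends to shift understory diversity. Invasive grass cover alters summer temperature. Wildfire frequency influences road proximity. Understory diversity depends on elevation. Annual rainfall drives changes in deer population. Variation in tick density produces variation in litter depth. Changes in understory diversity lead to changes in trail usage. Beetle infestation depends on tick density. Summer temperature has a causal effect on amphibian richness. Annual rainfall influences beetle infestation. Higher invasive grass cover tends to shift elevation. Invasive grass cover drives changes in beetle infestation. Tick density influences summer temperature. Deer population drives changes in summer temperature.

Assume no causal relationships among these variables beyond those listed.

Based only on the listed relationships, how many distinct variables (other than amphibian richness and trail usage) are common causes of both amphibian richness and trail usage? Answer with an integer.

4

The common causes are: annual rainfall (to amphibian richness via annual rainfall → summer temperature → amphibian richness; to trail usage via annual rainfall → beetle infestation → understory diversity → trail usage); invasive grass cover (to amphibian richness via invasive grass cover → summer temperature → amphibian richness; to trail usage via invasive grass cover → elevation → understory diversity → trail usage); tick density (to amphibian richness via tick density → summer temperature → amphibian richness; to trail usage via tick density → litter depth → understory diversity → trail usage); wildfire frequency (to amphibian richness via wildfire frequency → road proximity → summer temperature → amphibian richness; to trail usage via wildfire frequency → beetle infestation → understory diversity → trail usage).
Every other variable lacks a causal path to at least one of amphibian richness and trail usage.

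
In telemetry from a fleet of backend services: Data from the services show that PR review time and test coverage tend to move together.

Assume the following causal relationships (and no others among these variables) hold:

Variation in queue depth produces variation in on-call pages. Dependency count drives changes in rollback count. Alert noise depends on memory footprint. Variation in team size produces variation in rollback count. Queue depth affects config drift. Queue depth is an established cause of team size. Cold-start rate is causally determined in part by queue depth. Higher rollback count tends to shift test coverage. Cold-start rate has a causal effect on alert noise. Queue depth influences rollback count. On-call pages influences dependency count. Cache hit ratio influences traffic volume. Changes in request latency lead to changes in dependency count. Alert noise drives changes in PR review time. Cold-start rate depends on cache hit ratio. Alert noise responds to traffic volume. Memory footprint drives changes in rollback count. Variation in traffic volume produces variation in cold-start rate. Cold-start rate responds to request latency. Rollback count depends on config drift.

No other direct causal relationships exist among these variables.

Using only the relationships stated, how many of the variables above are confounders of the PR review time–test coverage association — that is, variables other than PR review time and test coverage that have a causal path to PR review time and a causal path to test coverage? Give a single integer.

The common causes are: memory footprint (to PR review time via memory footprint → alert noise → PR review time; to test coverage via memory footprint → rollback count → test coverage); queue depth (to PR review time via queue depth → cold-start rate → alert noise → PR review time; to test coverage via queue depth → rollback count → test coverage); request latency (to PR review time via request latency → cold-start rate → alert noise → PR review time; to test coverage via request latency → dependency count → rollback count → test coverage).
Every other variable lacks a causal path to at least one of PR review time and test coverage.

3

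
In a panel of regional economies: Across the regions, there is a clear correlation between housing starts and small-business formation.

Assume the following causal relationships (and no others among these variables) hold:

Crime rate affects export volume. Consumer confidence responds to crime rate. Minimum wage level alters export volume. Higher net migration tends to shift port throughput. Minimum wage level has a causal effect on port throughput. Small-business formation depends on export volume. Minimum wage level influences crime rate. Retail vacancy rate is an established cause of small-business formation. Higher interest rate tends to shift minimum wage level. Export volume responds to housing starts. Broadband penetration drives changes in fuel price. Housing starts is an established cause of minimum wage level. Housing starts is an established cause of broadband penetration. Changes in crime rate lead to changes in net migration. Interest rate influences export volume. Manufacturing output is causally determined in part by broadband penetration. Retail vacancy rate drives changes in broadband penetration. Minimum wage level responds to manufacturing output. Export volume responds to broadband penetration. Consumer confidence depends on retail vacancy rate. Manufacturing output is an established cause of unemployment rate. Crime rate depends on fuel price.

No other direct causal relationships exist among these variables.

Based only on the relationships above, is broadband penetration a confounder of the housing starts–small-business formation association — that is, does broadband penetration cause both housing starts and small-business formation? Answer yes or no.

Broadband penetration has no stated causal path to housing starts. A confounder must cause both variables, so broadband penetration does not qualify.

no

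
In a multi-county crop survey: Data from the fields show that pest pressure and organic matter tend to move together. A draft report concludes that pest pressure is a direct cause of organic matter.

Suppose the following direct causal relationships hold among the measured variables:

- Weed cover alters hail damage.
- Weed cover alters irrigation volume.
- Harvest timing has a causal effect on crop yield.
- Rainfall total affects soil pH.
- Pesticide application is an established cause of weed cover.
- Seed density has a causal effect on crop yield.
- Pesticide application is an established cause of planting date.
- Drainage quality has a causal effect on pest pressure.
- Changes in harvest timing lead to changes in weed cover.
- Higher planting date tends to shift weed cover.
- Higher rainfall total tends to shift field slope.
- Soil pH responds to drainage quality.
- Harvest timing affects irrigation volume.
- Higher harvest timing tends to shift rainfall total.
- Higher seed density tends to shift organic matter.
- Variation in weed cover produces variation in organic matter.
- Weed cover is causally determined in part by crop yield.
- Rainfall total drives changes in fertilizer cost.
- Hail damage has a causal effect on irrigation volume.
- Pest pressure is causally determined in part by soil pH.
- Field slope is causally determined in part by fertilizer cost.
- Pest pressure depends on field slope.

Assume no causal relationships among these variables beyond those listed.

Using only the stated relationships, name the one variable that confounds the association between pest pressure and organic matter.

Harvest timing has a causal path to pest pressure (harvest timing → rainfall total → soil pH → pest pressure) and a separate causal path to organic matter (harvest timing → weed cover → organic matter), so it is a common cause of both.
No stated relationship gives pest pressure a causal route to organic matter, so the correlation is explained by the shared upstream cause rather than a direct effect.

harvest timing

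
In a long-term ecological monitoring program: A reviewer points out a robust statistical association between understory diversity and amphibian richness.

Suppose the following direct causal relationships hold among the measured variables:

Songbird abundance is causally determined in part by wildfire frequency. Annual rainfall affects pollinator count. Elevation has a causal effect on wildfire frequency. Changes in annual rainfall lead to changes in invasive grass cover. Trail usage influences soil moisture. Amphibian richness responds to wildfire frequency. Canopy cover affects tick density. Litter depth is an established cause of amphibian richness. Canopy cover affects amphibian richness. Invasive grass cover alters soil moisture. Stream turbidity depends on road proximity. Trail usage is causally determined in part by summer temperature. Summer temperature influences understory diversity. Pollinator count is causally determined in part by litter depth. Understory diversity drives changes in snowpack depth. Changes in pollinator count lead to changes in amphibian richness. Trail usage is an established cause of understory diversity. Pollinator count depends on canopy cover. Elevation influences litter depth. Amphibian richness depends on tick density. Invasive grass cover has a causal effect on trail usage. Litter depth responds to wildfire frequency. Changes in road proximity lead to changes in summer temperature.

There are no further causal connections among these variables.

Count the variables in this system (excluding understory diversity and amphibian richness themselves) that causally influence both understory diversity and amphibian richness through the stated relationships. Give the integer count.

1

The common causes are: annual rainfall (to understory diversity via annual rainfall → invasive grass cover → trail usage → understory diversity; to amphibian richness via annual rainfall → pollinator count → amphibian richness).
Every other variable lacks a causal path to at least one of understory diversity and amphibian richness.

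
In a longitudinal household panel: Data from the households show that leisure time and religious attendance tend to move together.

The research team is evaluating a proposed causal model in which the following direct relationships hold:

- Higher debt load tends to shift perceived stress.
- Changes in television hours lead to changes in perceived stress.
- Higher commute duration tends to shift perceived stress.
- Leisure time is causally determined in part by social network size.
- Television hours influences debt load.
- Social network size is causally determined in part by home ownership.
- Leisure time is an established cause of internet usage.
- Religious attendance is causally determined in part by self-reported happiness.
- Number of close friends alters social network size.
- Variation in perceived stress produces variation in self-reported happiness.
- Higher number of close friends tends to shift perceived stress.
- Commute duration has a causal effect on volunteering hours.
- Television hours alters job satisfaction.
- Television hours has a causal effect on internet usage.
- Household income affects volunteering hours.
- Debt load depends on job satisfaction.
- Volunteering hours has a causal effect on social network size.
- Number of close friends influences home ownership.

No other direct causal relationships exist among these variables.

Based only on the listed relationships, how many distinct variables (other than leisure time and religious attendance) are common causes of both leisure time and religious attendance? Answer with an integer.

2

The common causes are: commute duration (to leisure time via commute duration → volunteering hours → social network size → leisure time; to religious attendance via commute duration → perceived stress → self-reported happiness → religious attendance); number of close friends (to leisure time via number of close friends → social network size → leisure time; to religious attendance via number of close friends → perceived stress → self-reported happiness → religious attendance).
Every other variable lacks a causal path to at least one of leisure time and religious attendance.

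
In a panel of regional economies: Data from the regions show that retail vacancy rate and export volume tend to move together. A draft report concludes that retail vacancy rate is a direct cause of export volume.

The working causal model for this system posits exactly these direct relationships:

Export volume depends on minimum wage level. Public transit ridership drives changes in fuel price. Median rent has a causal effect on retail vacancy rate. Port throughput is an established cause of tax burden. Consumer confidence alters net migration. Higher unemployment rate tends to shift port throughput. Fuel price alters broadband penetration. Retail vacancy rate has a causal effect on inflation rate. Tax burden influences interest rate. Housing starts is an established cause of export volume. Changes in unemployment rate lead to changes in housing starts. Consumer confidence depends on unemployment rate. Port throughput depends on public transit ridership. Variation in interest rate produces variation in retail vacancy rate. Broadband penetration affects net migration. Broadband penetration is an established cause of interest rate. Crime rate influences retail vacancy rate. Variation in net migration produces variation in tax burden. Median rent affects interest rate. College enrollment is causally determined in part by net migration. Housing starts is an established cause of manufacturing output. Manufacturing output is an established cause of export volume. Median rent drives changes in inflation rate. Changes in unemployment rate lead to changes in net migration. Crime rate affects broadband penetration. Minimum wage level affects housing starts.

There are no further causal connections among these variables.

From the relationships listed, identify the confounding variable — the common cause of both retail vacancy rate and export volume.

Unemployment rate has a causal path to retail vacancy rate (unemployment rate → port throughput → tax burden → interest rate → retail vacancy rate) and a separate causal path to export volume (unemployment rate → housing starts → export volume), so it is a common cause of both.
No stated relationship gives retail vacancy rate a causal route to export volume, so the correlation is explained by the shared upstream cause rather than a direct effect.

unemployment rate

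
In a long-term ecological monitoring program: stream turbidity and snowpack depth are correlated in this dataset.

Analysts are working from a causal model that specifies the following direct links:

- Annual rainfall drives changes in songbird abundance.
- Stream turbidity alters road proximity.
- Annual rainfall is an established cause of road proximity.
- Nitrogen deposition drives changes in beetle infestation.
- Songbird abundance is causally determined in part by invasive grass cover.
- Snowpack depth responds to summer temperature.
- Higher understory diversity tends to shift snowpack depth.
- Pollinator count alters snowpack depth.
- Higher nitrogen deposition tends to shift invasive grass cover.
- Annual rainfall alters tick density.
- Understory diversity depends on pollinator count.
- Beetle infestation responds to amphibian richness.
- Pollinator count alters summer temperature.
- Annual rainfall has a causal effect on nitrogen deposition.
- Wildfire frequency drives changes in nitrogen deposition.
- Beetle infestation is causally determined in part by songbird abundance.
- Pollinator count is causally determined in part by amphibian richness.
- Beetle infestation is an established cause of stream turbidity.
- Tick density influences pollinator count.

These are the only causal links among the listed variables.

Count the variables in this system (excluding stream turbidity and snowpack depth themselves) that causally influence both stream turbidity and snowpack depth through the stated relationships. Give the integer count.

2

The common causes are: amphibian richness (to stream turbidity via amphibian richness → beetle infestation → stream turbidity; to snowpack depth via amphibian richness → pollinator count → snowpack depth); annual rainfall (to stream turbidity via annual rainfall → nitrogen deposition → beetle infestation → stream turbidity; to snowpack depth via annual rainfall → tick density → pollinator count → snowpack depth).
Every other variable lacks a causal path to at least one of stream turbidity and snowpack depth.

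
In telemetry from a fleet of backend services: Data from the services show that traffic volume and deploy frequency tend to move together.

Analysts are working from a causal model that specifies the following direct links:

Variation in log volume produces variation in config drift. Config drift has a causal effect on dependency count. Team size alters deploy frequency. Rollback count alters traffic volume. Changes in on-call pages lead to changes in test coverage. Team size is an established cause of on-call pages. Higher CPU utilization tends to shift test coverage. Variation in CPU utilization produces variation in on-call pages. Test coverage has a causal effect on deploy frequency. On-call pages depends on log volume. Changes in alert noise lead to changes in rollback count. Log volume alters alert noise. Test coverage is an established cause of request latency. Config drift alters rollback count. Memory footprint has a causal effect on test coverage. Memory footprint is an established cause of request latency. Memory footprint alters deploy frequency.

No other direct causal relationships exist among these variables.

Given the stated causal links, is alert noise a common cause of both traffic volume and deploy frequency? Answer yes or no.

no

Alert noise has no stated causal path to deploy frequency. A confounder must cause both variables, so alert noise does not qualify.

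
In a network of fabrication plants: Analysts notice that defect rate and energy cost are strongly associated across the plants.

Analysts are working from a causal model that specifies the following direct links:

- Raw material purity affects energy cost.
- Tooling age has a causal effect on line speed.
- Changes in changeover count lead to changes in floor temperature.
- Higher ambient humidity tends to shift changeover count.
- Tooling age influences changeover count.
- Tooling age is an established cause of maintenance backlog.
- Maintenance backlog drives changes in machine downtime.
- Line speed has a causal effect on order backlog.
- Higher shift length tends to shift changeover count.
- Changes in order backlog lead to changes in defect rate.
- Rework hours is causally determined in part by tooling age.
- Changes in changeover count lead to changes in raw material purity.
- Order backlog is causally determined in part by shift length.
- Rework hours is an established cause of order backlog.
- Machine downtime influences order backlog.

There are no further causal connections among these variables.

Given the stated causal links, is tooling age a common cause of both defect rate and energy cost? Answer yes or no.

Tooling age has a causal path to defect rate (tooling age → rework hours → order backlog → defect rate) and to energy cost (tooling age → changeover count → raw material purity → energy cost), so it is a common cause of both — a confounder.

yes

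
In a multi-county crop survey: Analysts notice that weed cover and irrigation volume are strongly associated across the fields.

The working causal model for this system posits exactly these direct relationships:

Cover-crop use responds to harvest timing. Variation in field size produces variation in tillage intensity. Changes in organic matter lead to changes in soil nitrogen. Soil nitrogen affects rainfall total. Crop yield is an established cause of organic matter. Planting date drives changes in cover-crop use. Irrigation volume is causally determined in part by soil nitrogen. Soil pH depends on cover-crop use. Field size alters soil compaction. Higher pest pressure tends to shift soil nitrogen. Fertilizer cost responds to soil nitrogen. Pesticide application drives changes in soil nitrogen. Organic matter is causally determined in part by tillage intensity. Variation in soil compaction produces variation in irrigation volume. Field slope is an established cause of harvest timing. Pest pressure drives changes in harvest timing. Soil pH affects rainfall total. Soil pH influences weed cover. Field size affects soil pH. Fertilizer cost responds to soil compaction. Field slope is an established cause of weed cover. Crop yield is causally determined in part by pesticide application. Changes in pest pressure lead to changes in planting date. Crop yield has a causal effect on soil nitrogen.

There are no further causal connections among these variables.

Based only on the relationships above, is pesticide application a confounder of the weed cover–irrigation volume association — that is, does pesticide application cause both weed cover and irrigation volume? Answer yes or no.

no

Pesticide application has no stated causal path to weed cover. A confounder must cause both variables, so pesticide application does not qualify.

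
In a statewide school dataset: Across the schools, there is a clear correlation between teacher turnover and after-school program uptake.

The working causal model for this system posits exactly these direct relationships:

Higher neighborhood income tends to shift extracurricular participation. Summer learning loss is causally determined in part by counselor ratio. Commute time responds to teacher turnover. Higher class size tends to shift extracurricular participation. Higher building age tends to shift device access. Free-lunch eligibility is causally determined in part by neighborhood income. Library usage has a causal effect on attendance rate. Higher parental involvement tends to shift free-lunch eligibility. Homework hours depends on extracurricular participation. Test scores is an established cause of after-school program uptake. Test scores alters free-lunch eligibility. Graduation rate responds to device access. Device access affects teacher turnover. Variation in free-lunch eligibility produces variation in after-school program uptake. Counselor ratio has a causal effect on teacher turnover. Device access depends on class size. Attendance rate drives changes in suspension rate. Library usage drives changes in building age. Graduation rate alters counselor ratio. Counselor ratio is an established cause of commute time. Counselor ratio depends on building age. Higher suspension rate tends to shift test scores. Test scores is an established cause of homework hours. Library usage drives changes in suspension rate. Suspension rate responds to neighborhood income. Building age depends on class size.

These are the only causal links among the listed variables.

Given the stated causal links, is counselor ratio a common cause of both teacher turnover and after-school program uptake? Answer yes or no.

no

Counselor ratio has no stated causal path to after-school program uptake. A confounder must cause both variables, so counselor ratio does not qualify.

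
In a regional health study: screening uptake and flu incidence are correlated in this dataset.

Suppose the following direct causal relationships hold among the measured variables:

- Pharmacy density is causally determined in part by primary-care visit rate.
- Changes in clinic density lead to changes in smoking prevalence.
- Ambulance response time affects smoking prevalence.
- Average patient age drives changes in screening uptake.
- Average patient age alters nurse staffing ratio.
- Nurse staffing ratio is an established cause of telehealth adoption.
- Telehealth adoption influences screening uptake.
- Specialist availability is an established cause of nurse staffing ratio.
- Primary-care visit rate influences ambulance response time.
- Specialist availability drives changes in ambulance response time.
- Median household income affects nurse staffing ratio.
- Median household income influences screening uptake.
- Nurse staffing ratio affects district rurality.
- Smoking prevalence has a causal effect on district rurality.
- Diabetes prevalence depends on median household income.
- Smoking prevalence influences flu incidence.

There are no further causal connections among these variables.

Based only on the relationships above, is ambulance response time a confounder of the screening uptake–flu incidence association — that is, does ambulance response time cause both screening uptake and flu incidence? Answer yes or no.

no

Ambulance response time has no stated causal path to screening uptake. A confounder must cause both variables, so ambulance response time does not qualify.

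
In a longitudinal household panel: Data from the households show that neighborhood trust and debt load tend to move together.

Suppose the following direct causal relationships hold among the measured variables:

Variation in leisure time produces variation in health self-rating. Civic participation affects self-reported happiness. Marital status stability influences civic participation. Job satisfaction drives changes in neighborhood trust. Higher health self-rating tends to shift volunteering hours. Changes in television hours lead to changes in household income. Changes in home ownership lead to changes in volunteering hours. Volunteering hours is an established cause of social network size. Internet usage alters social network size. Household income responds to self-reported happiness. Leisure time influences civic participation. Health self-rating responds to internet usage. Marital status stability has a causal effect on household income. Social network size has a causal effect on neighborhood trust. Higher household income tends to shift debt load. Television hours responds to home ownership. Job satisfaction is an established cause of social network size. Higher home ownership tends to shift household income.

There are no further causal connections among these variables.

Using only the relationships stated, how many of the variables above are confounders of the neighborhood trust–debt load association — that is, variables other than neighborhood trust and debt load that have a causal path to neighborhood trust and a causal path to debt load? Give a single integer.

The common causes are: home ownership (to neighborhood trust via home ownership → volunteering hours → social network size → neighborhood trust; to debt load via home ownership → household income → debt load); leisure time (to neighborhood trust via leisure time → health self-rating → volunteering hours → social network size → neighborhood trust; to debt load via leisure time → civic participation → self-reported happiness → household income → debt load).
Every other variable lacks a causal path to at least one of neighborhood trust and debt load.

2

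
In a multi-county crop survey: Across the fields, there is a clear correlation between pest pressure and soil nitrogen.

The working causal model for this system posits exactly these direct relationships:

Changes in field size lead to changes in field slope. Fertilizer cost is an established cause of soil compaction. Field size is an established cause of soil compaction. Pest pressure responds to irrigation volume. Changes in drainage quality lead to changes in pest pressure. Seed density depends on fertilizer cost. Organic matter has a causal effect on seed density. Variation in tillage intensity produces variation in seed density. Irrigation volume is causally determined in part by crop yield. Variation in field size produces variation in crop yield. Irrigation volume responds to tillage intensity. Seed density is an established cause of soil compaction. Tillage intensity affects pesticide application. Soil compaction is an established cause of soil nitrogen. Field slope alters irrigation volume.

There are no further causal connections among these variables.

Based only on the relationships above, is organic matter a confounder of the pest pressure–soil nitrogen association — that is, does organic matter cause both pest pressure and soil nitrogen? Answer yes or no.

Organic matter has no stated causal path to pest pressure. A confounder must cause both variables, so organic matter does not qualify.

no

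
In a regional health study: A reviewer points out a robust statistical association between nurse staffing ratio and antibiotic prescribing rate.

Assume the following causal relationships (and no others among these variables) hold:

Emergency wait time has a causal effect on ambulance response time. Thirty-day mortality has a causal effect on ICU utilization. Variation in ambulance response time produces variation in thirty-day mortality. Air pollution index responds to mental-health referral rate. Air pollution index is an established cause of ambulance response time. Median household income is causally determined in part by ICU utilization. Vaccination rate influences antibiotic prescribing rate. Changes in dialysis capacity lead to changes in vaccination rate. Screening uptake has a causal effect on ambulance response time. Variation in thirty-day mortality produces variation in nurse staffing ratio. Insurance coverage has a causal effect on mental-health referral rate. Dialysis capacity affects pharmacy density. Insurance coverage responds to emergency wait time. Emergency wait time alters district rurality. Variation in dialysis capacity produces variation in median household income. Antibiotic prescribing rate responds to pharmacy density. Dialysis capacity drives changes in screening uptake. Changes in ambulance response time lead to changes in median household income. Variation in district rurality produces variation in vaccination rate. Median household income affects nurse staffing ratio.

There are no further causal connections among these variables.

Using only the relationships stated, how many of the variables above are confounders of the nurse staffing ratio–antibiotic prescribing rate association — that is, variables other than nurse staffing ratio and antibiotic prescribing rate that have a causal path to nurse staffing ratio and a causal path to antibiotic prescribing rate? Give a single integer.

2

The common causes are: dialysis capacity (to nurse staffing ratio via dialysis capacity → median household income → nurse staffing ratio; to antibiotic prescribing rate via dialysis capacity → pharmacy density → antibiotic prescribing rate); emergency wait time (to nurse staffing ratio via emergency wait time → ambulance response time → thirty-day mortality → nurse staffing ratio; to antibiotic prescribing rate via emergency wait time → district rurality → vaccination rate → antibiotic prescribing rate).
Every other variable lacks a causal path to at least one of nurse staffing ratio and antibiotic prescribing rate.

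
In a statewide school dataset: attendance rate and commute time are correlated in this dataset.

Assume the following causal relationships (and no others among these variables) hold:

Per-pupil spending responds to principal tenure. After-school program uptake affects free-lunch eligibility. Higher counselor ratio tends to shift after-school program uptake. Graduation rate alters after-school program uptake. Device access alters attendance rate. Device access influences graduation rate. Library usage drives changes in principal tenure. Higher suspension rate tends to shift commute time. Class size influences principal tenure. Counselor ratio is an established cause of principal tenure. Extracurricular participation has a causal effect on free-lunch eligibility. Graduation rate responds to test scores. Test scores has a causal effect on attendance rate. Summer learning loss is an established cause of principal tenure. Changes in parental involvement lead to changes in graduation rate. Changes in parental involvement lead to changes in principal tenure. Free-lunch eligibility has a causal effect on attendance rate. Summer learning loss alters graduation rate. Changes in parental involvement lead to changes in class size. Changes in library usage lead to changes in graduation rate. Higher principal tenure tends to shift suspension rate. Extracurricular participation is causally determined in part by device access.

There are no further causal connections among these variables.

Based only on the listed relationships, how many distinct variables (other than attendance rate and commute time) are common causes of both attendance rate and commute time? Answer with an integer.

The common causes are: counselor ratio (to attendance rate via counselor ratio → after-school program uptake → free-lunch eligibility → attendance rate; to commute time via counselor ratio → principal tenure → suspension rate → commute time); library usage (to attendance rate via library usage → graduation rate → after-school program uptake → free-lunch eligibility → attendance rate; to commute time via library usage → principal tenure → suspension rate → commute time); parental involvement (to attendance rate via parental involvement → graduation rate → after-school program uptake → free-lunch eligibility → attendance rate; to commute time via parental involvement → principal tenure → suspension rate → commute time); summer learning loss (to attendance rate via summer learning loss → graduation rate → after-school program uptake → free-lunch eligibility → attendance rate; to commute time via summer learning loss → principal tenure → suspension rate → commute time).
Every other variable lacks a causal path to at least one of attendance rate and commute time.

4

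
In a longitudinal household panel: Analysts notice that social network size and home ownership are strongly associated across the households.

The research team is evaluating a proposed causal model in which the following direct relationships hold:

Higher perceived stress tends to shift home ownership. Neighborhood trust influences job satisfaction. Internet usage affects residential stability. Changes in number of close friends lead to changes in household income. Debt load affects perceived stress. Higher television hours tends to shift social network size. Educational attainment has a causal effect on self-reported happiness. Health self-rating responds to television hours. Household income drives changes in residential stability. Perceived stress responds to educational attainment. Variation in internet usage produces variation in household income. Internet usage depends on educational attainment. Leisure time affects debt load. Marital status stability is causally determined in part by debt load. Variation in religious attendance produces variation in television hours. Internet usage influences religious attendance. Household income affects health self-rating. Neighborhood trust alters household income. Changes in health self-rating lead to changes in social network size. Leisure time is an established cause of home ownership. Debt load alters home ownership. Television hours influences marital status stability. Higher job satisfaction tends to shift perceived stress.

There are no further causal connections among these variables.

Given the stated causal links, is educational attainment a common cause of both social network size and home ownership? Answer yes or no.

Educational attainment has a causal path to social network size (educational attainment → internet usage → household income → health self-rating → social network size) and to home ownership (educational attainment → perceived stress → home ownership), so it is a common cause of both — a confounder.

yes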